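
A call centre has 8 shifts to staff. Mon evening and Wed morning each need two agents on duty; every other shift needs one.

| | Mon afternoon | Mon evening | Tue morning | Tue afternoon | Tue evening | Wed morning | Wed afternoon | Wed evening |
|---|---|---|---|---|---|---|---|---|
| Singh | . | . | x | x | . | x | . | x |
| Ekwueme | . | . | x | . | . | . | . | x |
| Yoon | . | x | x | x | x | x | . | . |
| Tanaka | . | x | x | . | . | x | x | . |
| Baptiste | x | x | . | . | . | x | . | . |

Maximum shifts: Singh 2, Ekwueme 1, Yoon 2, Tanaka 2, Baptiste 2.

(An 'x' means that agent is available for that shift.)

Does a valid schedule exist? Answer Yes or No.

No

Total capacity is 2+1+2+2+2 = 9 but 10 worker-slots are needed — infeasible.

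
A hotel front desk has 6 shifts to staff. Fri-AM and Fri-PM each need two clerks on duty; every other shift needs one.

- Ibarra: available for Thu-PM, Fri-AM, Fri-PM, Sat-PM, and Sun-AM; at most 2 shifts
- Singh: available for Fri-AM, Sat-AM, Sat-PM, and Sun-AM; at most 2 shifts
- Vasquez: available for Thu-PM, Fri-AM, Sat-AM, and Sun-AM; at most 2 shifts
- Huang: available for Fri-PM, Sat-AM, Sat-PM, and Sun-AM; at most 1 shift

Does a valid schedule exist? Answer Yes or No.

Total capacity is 2+2+2+1 = 7 but 8 worker-slots are needed — infeasible.

No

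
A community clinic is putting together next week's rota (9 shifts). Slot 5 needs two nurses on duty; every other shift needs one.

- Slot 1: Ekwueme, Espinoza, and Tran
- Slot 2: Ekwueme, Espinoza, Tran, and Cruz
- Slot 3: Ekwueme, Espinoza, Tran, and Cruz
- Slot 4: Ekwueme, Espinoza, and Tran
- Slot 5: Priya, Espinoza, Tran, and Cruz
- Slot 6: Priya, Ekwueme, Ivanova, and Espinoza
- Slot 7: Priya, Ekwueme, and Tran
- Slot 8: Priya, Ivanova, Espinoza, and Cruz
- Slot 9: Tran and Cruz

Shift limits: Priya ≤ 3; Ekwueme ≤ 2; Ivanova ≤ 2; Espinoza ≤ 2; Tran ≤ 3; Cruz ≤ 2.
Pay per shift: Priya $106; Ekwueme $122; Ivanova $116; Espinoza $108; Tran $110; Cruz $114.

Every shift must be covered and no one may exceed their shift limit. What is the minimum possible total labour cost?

Picking the cheapest available nurse for each shift independently would cost $1074, but that ignores the shift limits.
An optimal schedule: Slot 1→Espinoza, Slot 2→Tran, Slot 3→Tran, Slot 4→Espinoza, Slot 5→Priya+Cruz, Slot 6→Priya, Slot 7→Priya, Slot 8→Cruz, Slot 9→Tran.
Total: 108 + 110 + 110 + 108 + 106 + 114 + 106 + 106 + 114 + 110 = $1092.

$1092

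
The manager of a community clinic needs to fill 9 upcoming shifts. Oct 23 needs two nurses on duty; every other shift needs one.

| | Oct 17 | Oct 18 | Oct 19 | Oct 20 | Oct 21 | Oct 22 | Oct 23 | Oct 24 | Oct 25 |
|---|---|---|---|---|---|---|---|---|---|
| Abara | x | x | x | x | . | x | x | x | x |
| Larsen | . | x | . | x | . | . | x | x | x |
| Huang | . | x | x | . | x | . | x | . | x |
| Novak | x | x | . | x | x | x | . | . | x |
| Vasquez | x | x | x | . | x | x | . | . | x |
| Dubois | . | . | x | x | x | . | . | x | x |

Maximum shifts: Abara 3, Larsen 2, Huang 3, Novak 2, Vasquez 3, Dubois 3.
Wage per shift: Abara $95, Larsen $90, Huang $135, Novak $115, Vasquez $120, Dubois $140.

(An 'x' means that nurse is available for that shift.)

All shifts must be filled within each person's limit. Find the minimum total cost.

Picking the cheapest available nurse for each shift independently would cost $945, but that ignores the shift limits.
An optimal schedule: Oct 17→Abara, Oct 18→Vasquez, Oct 19→Vasquez, Oct 20→Novak, Oct 21→Novak, Oct 22→Abara, Oct 23→Larsen+Abara, Oct 24→Larsen, Oct 25→Vasquez.
Total: 95 + 120 + 120 + 115 + 115 + 95 + 90 + 95 + 90 + 120 = $1055.

$1055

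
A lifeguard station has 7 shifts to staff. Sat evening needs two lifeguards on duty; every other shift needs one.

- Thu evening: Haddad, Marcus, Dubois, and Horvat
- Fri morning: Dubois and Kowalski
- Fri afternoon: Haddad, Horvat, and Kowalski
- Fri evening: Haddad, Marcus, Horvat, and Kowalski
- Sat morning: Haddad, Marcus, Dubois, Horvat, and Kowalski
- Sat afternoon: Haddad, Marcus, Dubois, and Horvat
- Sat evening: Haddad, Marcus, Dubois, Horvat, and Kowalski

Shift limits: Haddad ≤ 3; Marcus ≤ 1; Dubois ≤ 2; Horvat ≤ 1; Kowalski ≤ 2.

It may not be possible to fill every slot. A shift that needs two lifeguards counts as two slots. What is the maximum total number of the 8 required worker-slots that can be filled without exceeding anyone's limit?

8

Total capacity across all lifeguards is 3+1+2+1+2 = 9, and 8 slots are needed, so at most 8 can be filled.
An assignment achieving 8: Thu evening→Haddad, Fri morning→Dubois, Fri afternoon→Haddad, Fri evening→Haddad, Sat morning→Dubois, Sat afternoon→Marcus, Sat evening→Horvat+Kowalski.
Loads: Haddad 3/3, Marcus 1/1, Dubois 2/2, Horvat 1/1, Kowalski 1/2.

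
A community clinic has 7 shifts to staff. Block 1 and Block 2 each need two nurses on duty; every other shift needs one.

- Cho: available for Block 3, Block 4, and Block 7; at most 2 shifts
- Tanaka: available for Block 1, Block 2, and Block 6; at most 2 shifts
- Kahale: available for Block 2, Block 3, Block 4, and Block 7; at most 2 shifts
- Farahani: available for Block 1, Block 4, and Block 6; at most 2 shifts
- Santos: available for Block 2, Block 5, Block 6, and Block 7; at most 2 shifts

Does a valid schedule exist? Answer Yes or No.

Block 1 can only be covered by Tanaka and Farahani, so that assignment is forced.
Block 5 can only be covered by Santos, so that assignment is forced.
One valid schedule: Block 1→Tanaka+Farahani, Block 2→Tanaka+Kahale, Block 3→Cho, Block 4→Cho, Block 5→Santos, Block 6→Farahani, Block 7→Kahale.
Loads: Cho 2/2, Tanaka 2/2, Kahale 2/2, Farahani 2/2, Santos 1/2 — all within limits.

Yes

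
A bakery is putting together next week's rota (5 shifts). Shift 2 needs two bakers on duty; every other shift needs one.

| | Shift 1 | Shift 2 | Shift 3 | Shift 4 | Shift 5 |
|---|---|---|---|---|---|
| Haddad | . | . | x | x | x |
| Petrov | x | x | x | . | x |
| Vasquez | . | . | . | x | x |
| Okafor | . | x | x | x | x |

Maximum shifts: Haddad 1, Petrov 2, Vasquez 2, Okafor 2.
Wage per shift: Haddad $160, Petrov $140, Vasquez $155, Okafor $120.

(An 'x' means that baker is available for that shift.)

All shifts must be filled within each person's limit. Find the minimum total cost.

Shift 1 can only be covered by Petrov, so that assignment is forced.
Shift 2 can only be covered by Petrov and Okafor, so that assignment is forced.
Picking the cheapest available baker for each shift independently would cost $760, but that ignores the shift limits.
An optimal schedule: Shift 1→Petrov, Shift 2→Okafor+Petrov, Shift 3→Okafor, Shift 4→Vasquez, Shift 5→Vasquez.
Total: 140 + 120 + 140 + 120 + 155 + 155 = $830.

$830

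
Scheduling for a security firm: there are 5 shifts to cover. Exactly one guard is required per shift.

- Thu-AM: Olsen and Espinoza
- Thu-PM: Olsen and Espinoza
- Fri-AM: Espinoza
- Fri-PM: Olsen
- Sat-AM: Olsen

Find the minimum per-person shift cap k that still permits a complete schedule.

3

With 2 guards and 5 worker-slots to fill, someone must work at least ⌈5/2⌉ = 3 shifts, so k ≥ 3.
k = 3 works: Thu-AM→Olsen, Thu-PM→Espinoza, Fri-AM→Espinoza, Fri-PM→Olsen, Sat-AM→Olsen.
Loads: Olsen 3, Espinoza 2 — all ≤ 3.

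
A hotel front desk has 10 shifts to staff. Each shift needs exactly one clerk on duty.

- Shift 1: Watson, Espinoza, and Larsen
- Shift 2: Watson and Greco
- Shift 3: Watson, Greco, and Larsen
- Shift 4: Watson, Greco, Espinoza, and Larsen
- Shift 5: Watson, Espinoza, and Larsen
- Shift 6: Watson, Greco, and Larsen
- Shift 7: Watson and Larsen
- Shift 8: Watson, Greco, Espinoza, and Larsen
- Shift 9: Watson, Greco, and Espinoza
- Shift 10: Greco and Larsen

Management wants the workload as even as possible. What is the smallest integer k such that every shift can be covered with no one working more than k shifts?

3

With 4 clerks and 10 worker-slots to fill, someone must work at least ⌈10/4⌉ = 3 shifts, so k ≥ 3.
k = 3 works: Shift 1→Watson, Shift 2→Watson, Shift 3→Greco, Shift 4→Espinoza, Shift 5→Espinoza, Shift 6→Greco, Shift 7→Watson, Shift 8→Larsen, Shift 9→Espinoza, Shift 10→Greco.
Loads: Watson 3, Greco 3, Espinoza 3, Larsen 1 — all ≤ 3.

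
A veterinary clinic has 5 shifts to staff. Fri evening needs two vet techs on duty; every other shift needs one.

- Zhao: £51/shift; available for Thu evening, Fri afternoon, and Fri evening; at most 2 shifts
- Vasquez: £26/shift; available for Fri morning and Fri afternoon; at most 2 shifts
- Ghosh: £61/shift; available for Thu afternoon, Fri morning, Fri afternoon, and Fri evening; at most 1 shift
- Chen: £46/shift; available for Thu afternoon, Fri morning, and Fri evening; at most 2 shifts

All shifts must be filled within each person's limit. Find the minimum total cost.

£246

Thu evening can only be covered by Zhao, so that assignment is forced.
Picking the cheapest available vet tech for each shift independently would cost £246, and that bound is achievable.
An optimal schedule: Thu afternoon→Chen, Thu evening→Zhao, Fri morning→Vasquez, Fri afternoon→Vasquez, Fri evening→Chen+Zhao.
Total: 46 + 51 + 26 + 26 + 46 + 51 = £246.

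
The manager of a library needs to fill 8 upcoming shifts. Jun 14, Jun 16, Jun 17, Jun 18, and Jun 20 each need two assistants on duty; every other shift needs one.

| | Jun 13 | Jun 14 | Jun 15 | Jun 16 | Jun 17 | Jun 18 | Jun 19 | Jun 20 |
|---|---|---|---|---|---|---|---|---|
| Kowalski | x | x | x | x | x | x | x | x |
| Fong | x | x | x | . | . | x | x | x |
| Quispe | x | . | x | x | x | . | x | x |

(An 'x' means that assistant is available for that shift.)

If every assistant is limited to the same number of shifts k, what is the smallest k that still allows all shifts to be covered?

5

With 3 assistants and 13 worker-slots to fill, someone must work at least ⌈13/3⌉ = 5 shifts, so k ≥ 5.
k = 5 works: Jun 13→Kowalski, Jun 14→Kowalski+Fong, Jun 15→Fong, Jun 16→Kowalski+Quispe, Jun 17→Kowalski+Quispe, Jun 18→Kowalski+Fong, Jun 19→Fong, Jun 20→Fong+Quispe.
Loads: Kowalski 5, Fong 5, Quispe 3 — all ≤ 5.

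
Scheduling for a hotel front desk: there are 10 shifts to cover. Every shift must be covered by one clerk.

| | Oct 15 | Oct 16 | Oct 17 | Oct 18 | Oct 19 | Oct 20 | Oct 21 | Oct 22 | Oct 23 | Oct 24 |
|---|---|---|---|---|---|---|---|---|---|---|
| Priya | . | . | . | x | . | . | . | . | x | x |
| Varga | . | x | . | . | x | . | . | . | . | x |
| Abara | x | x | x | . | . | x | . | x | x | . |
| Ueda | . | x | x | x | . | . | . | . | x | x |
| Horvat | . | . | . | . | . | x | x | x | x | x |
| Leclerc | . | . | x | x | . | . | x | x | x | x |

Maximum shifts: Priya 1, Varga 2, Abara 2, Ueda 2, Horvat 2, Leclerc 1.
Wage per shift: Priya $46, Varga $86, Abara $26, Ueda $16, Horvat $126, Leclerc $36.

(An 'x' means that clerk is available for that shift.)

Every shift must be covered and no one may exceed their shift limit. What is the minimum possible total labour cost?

Oct 15 can only be covered by Abara, so that assignment is forced.
Oct 19 can only be covered by Varga, so that assignment is forced.
Picking the cheapest available clerk for each shift independently would cost $280, but that ignores the shift limits.
An optimal schedule: Oct 15→Abara, Oct 16→Varga, Oct 17→Ueda, Oct 18→Priya, Oct 19→Varga, Oct 20→Abara, Oct 21→Horvat, Oct 22→Horvat, Oct 23→Ueda, Oct 24→Leclerc.
Total: 26 + 86 + 16 + 46 + 86 + 26 + 126 + 126 + 16 + 36 = $590.

$590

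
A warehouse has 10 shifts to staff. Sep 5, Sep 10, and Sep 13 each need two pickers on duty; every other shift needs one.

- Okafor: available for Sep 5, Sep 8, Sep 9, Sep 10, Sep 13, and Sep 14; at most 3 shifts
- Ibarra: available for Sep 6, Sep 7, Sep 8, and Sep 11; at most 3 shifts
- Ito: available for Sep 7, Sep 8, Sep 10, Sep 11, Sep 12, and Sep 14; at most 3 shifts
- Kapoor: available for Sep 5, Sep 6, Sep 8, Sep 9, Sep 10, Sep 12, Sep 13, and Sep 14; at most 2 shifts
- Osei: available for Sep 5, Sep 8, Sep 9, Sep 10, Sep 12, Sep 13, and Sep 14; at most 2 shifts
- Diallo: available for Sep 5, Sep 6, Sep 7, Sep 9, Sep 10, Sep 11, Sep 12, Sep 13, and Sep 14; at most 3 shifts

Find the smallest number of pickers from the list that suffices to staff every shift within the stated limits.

5

13 slots to fill and no one can take more than 3, so at least ⌈13/3⌉ = 5 pickers are needed.
Okafor, Ibarra, Ito, Kapoor, and Osei alone can cover everything: Sep 5→Okafor+Kapoor, Sep 6→Ibarra, Sep 7→Ibarra, Sep 8→Osei, Sep 9→Okafor, Sep 10→Ito+Osei, Sep 11→Ibarra, Sep 12→Ito, Sep 13→Okafor+Kapoor, Sep 14→Ito.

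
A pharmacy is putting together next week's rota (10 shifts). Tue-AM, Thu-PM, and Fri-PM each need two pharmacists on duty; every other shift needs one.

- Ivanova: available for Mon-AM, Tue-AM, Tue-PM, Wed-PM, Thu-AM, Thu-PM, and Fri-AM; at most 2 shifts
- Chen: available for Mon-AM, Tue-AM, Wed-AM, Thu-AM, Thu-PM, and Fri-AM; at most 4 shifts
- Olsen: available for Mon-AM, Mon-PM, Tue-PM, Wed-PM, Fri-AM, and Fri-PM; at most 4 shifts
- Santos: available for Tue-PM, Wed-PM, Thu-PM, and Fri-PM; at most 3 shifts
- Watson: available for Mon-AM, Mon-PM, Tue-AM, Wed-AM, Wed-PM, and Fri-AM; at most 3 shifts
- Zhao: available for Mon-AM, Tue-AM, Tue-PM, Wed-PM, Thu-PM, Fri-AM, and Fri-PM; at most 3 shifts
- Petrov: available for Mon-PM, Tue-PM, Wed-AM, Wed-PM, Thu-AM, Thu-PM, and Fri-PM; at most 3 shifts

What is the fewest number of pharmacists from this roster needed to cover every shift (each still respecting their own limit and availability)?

13 slots to fill and no one can take more than 4, so at least ⌈13/4⌉ = 4 pharmacists are needed.
Ivanova, Chen, Olsen, and Santos alone can cover everything: Mon-AM→Chen, Mon-PM→Olsen, Tue-AM→Ivanova+Chen, Tue-PM→Olsen, Wed-AM→Chen, Wed-PM→Santos, Thu-AM→Ivanova, Thu-PM→Chen+Santos, Fri-AM→Olsen, Fri-PM→Olsen+Santos.

4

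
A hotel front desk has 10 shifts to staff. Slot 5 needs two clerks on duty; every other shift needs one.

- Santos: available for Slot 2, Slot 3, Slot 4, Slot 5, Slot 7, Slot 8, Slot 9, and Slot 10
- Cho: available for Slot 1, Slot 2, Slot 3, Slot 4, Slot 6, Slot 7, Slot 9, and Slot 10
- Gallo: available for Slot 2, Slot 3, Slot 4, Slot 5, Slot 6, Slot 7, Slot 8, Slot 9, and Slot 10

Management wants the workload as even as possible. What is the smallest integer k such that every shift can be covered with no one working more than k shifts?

With 3 clerks and 11 worker-slots to fill, someone must work at least ⌈11/3⌉ = 4 shifts, so k ≥ 4.
k = 4 works: Slot 1→Cho, Slot 2→Santos, Slot 3→Santos, Slot 4→Cho, Slot 5→Santos+Gallo, Slot 6→Cho, Slot 7→Cho, Slot 8→Santos, Slot 9→Gallo, Slot 10→Gallo.
Loads: Santos 4, Cho 4, Gallo 3 — all ≤ 4.

4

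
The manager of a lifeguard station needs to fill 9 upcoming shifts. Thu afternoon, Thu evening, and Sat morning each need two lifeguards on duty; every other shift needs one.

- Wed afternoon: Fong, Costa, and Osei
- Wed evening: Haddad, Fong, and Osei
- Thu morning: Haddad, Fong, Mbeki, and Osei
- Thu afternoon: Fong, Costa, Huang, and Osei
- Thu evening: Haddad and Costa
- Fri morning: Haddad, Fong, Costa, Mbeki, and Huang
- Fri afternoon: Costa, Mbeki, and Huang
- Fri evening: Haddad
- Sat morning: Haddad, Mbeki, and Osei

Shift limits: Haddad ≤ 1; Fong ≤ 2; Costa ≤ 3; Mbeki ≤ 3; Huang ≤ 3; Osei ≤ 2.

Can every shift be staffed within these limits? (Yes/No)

No

Total capacity is 14 and 12 slots are needed, so capacity alone doesn't rule it out.
Shifts {Thu evening, Fri evening} need 3 worker-slots in total, but the lifeguards available for any of those shifts (Haddad and Costa) can supply at most 2 among them. So no valid schedule exists.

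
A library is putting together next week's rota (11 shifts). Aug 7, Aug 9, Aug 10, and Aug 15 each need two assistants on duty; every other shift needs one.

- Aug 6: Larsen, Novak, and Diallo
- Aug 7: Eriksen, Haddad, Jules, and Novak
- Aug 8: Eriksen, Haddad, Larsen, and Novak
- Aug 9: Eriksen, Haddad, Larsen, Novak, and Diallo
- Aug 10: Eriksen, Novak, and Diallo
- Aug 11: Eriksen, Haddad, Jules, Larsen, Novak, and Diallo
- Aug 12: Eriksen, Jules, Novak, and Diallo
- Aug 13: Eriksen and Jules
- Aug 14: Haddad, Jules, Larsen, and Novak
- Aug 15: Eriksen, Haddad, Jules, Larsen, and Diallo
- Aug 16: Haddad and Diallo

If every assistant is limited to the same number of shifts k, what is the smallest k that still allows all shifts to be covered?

With 6 assistants and 15 worker-slots to fill, someone must work at least ⌈15/6⌉ = 3 shifts, so k ≥ 3.
k = 3 works: Aug 6→Larsen, Aug 7→Haddad+Jules, Aug 8→Eriksen, Aug 9→Larsen+Novak, Aug 10→Eriksen+Novak, Aug 11→Jules, Aug 12→Jules, Aug 13→Eriksen, Aug 14→Haddad, Aug 15→Larsen+Diallo, Aug 16→Haddad.
Loads: Eriksen 3, Haddad 3, Jules 3, Larsen 3, Novak 2, Diallo 1 — all ≤ 3.

3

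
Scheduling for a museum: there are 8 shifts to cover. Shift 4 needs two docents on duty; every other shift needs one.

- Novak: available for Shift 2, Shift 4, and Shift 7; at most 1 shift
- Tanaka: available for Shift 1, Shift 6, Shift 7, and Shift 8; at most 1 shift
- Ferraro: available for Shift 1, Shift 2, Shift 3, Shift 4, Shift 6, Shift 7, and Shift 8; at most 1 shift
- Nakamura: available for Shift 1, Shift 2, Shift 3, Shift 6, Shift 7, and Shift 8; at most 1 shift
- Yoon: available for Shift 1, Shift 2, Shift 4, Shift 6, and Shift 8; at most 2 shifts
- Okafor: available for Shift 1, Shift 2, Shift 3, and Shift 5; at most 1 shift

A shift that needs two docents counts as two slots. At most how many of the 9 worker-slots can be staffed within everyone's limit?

7

Total capacity across all docents is 1+1+1+1+2+1 = 7, and 9 slots are needed, so at most 7 can be filled.
An assignment achieving 7: Shift 3→Ferraro, Shift 4→Novak+Yoon, Shift 5→Okafor, Shift 6→Tanaka, Shift 7→Nakamura, Shift 8→Yoon.
Loads: Novak 1/1, Tanaka 1/1, Ferraro 1/1, Nakamura 1/1, Yoon 2/2, Okafor 1/1.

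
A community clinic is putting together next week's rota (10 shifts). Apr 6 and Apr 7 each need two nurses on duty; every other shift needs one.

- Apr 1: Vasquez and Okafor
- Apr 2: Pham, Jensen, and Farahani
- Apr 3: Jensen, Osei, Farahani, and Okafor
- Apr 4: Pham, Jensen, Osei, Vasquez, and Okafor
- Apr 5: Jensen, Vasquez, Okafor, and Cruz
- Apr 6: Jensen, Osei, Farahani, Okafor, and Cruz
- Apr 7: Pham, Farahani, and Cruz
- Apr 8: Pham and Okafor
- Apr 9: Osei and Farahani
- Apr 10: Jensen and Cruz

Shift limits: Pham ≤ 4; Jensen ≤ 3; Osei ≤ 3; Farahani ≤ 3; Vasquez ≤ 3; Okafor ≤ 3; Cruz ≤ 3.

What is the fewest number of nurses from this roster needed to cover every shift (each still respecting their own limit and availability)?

12 slots to fill and no one can take more than 4, so at least ⌈12/4⌉ = 3 nurses are needed.
Any 3 nurses together have capacity at most 4+3+3 = 10 < 12 slots, so 3 can never suffice.
Pham, Jensen, Farahani, and Vasquez alone can cover everything: Apr 1→Vasquez, Apr 2→Pham, Apr 3→Jensen, Apr 4→Pham, Apr 5→Vasquez, Apr 6→Jensen+Farahani, Apr 7→Pham+Farahani, Apr 8→Pham, Apr 9→Farahani, Apr 10→Jensen.

4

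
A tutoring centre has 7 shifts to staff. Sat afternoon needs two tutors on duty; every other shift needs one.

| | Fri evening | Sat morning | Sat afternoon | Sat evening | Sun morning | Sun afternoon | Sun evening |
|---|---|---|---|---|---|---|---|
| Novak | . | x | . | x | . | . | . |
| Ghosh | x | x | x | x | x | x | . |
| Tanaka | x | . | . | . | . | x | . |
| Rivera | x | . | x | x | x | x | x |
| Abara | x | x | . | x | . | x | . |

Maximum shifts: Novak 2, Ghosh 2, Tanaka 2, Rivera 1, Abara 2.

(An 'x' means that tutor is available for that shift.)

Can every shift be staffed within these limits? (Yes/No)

Total capacity is 9 and 8 slots are needed, so capacity alone doesn't rule it out.
Shifts {Sat afternoon, Sun evening} need 3 worker-slots in total, but the tutors available for any of those shifts (Ghosh and Rivera) can supply at most 2 among them. So no valid schedule exists.

No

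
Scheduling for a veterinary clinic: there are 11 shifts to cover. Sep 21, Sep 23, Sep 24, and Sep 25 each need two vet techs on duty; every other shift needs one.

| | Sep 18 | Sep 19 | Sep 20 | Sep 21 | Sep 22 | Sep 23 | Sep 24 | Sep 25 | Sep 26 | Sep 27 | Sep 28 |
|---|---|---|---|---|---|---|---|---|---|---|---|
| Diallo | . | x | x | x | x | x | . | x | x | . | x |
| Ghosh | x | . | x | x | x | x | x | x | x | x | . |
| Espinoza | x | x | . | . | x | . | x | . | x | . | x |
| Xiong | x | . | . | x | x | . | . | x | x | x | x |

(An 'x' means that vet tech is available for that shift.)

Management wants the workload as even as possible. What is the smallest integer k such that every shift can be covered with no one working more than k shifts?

4

With 4 vet techs and 15 worker-slots to fill, someone must work at least ⌈15/4⌉ = 4 shifts, so k ≥ 4.
k = 4 works: Sep 18→Espinoza, Sep 19→Diallo, Sep 20→Diallo, Sep 21→Diallo+Xiong, Sep 22→Espinoza, Sep 23→Diallo+Ghosh, Sep 24→Ghosh+Espinoza, Sep 25→Ghosh+Xiong, Sep 26→Xiong, Sep 27→Ghosh, Sep 28→Espinoza.
Loads: Diallo 4, Ghosh 4, Espinoza 4, Xiong 3 — all ≤ 4.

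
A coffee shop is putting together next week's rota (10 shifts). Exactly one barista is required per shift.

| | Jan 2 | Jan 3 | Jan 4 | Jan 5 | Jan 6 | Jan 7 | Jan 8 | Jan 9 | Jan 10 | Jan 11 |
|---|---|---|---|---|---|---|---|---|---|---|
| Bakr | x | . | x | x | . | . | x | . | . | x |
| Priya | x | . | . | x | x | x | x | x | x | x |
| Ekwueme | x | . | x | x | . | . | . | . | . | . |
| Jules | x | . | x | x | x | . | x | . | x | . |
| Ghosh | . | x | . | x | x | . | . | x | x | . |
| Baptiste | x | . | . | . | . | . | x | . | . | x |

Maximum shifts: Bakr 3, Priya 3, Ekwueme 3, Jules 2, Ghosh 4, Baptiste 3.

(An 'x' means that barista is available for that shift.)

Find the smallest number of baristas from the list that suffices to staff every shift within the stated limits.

3

10 slots to fill and no one can take more than 4, so at least ⌈10/4⌉ = 3 baristas are needed.
Bakr, Priya, and Ghosh alone can cover everything: Jan 2→Bakr, Jan 3→Ghosh, Jan 4→Bakr, Jan 5→Ghosh, Jan 6→Priya, Jan 7→Priya, Jan 8→Bakr, Jan 9→Ghosh, Jan 10→Ghosh, Jan 11→Priya.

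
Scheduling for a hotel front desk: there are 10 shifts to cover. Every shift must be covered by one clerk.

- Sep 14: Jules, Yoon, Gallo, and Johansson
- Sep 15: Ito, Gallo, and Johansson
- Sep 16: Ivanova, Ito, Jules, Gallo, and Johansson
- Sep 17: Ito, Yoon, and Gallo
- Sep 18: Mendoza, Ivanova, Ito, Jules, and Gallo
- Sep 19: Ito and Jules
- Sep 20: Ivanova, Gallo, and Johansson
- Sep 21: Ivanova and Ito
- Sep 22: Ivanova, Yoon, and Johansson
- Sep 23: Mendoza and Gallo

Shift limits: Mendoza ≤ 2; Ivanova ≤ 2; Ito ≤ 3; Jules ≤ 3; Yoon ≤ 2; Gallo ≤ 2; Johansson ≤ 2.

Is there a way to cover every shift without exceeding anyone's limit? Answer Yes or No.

Yes

One valid schedule: Sep 14→Jules, Sep 15→Ito, Sep 16→Jules, Sep 17→Ito, Sep 18→Mendoza, Sep 19→Ito, Sep 20→Ivanova, Sep 21→Ivanova, Sep 22→Yoon, Sep 23→Mendoza.
Loads: Mendoza 2/2, Ivanova 2/2, Ito 3/3, Jules 2/3, Yoon 1/2, Gallo 0/2, Johansson 0/2 — all within limits.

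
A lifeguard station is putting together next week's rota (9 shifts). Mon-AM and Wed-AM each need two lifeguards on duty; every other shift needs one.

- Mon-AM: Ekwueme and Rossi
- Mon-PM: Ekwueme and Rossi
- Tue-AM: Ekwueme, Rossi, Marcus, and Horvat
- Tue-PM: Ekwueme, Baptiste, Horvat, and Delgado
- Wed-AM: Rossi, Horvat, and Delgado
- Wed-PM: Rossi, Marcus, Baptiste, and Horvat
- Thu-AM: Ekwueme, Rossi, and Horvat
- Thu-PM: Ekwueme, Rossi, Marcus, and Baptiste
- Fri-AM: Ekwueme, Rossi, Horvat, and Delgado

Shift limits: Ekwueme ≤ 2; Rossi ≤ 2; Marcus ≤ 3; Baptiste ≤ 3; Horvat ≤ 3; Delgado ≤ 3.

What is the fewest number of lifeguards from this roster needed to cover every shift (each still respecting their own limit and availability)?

5

11 slots to fill and no one can take more than 3, so at least ⌈11/3⌉ = 4 lifeguards are needed.
No set of 4 lifeguards can cover every shift (each such set leaves at least one shift with no one available or exceeds a cap).
Ekwueme, Rossi, Marcus, Baptiste, and Horvat alone can cover everything: Mon-AM→Ekwueme+Rossi, Mon-PM→Ekwueme, Tue-AM→Marcus, Tue-PM→Baptiste, Wed-AM→Rossi+Horvat, Wed-PM→Marcus, Thu-AM→Horvat, Thu-PM→Marcus, Fri-AM→Horvat.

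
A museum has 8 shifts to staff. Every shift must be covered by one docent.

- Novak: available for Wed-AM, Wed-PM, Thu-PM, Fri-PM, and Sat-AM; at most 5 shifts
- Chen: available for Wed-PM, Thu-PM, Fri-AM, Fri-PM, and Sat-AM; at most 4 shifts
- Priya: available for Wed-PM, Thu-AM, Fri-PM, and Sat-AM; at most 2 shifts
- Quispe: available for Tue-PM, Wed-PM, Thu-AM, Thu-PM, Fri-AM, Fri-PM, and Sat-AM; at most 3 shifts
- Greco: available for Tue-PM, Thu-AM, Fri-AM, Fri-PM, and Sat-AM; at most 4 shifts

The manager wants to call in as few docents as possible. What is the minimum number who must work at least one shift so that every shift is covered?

8 slots to fill and no one can take more than 5, so at least ⌈8/5⌉ = 2 docents are needed.
Novak and Quispe alone can cover everything: Tue-PM→Quispe, Wed-AM→Novak, Wed-PM→Novak, Thu-AM→Quispe, Thu-PM→Novak, Fri-AM→Quispe, Fri-PM→Novak, Sat-AM→Novak.

2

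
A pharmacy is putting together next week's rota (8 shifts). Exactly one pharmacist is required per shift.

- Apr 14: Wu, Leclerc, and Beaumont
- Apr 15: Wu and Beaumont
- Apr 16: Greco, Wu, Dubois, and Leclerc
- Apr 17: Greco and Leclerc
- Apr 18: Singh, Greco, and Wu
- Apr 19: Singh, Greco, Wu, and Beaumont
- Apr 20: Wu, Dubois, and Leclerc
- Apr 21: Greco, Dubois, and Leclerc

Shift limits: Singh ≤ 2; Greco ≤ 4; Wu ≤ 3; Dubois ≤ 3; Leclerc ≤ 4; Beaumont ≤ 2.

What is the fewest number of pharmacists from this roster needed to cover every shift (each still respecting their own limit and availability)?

8 slots to fill and no one can take more than 4, so at least ⌈8/4⌉ = 2 pharmacists are needed.
No set of 2 pharmacists can cover every shift (each such set leaves at least one shift with no one available or exceeds a cap).
Singh, Greco, and Wu alone can cover everything: Apr 14→Wu, Apr 15→Wu, Apr 16→Greco, Apr 17→Greco, Apr 18→Singh, Apr 19→Singh, Apr 20→Wu, Apr 21→Greco.

3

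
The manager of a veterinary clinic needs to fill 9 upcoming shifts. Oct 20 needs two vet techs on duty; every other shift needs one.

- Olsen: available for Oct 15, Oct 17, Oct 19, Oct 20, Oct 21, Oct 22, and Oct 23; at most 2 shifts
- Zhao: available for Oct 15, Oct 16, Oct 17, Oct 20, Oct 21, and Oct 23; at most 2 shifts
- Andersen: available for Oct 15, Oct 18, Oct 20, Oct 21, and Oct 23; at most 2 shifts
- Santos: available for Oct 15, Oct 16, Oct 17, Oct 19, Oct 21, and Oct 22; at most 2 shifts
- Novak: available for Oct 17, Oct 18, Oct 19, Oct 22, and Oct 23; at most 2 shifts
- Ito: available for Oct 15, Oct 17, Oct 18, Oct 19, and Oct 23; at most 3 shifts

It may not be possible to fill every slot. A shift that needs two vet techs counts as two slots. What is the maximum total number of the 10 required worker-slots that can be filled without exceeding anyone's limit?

10

Total capacity across all vet techs is 2+2+2+2+2+3 = 13, and 10 slots are needed, so at most 10 can be filled.
An assignment achieving 10: Oct 15→Santos, Oct 16→Zhao, Oct 17→Novak, Oct 18→Andersen, Oct 19→Santos, Oct 20→Olsen+Zhao, Oct 21→Andersen, Oct 22→Olsen, Oct 23→Novak.
Loads: Olsen 2/2, Zhao 2/2, Andersen 2/2, Santos 2/2, Novak 2/2, Ito 0/3.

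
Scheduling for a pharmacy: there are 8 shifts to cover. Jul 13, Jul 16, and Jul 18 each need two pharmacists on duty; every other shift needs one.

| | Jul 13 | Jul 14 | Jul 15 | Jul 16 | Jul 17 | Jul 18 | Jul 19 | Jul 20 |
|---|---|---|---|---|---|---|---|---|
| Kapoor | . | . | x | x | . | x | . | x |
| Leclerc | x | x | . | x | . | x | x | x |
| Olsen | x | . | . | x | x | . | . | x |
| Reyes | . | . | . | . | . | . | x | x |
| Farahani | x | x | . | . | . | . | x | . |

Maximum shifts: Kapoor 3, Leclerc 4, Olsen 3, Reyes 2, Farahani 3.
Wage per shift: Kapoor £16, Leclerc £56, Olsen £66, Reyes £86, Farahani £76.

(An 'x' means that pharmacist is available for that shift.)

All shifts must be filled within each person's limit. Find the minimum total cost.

£546

Jul 15 can only be covered by Kapoor, so that assignment is forced.
Jul 17 can only be covered by Olsen, so that assignment is forced.
Jul 18 can only be covered by Kapoor and Leclerc, so that assignment is forced.
Picking the cheapest available pharmacist for each shift independently would cost £476, but that ignores the shift limits.
An optimal schedule: Jul 13→Leclerc+Olsen, Jul 14→Leclerc, Jul 15→Kapoor, Jul 16→Kapoor+Leclerc, Jul 17→Olsen, Jul 18→Kapoor+Leclerc, Jul 19→Farahani, Jul 20→Olsen.
Total: 56 + 66 + 56 + 16 + 16 + 56 + 66 + 16 + 56 + 76 + 66 = £546.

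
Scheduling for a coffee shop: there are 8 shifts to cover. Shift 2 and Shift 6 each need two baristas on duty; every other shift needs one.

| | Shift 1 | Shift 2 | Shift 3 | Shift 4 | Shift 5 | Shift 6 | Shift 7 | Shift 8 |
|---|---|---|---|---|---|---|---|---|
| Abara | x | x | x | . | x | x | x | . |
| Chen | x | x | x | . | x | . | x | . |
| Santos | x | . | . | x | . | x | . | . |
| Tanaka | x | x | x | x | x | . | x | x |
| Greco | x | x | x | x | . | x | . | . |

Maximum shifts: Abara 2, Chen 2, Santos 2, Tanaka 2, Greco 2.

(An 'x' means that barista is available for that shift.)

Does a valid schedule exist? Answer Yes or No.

Shift 8 can only be covered by Tanaka, so that assignment is forced.
One valid schedule: Shift 1→Greco, Shift 2→Tanaka+Greco, Shift 3→Chen, Shift 4→Santos, Shift 5→Abara, Shift 6→Abara+Santos, Shift 7→Chen, Shift 8→Tanaka.
Loads: Abara 2/2, Chen 2/2, Santos 2/2, Tanaka 2/2, Greco 2/2 — all within limits.

Yes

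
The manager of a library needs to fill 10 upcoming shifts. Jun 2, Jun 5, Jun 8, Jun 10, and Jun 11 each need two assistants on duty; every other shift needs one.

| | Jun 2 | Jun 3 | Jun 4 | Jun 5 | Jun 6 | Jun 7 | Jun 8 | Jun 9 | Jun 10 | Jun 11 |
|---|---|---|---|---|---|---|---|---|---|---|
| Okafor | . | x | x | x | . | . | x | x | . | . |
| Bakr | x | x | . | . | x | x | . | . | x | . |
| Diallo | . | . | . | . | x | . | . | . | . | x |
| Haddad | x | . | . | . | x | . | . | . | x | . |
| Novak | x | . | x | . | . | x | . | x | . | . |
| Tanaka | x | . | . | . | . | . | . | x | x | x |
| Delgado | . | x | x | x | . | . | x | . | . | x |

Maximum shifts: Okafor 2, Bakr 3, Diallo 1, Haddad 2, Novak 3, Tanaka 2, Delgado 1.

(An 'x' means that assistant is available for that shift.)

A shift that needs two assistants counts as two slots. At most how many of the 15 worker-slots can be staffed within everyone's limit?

Total capacity across all assistants is 2+3+1+2+3+2+1 = 14, and 15 slots are needed, so at most 14 can be filled.
An assignment achieving 14: Jun 2→Haddad+Novak, Jun 3→Bakr, Jun 4→Novak, Jun 5→Okafor+Delgado, Jun 6→Bakr, Jun 7→Bakr, Jun 8→Okafor, Jun 9→Novak, Jun 10→Haddad+Tanaka, Jun 11→Diallo+Tanaka.
Loads: Okafor 2/2, Bakr 3/3, Diallo 1/1, Haddad 2/2, Novak 3/3, Tanaka 2/2, Delgado 1/1.

14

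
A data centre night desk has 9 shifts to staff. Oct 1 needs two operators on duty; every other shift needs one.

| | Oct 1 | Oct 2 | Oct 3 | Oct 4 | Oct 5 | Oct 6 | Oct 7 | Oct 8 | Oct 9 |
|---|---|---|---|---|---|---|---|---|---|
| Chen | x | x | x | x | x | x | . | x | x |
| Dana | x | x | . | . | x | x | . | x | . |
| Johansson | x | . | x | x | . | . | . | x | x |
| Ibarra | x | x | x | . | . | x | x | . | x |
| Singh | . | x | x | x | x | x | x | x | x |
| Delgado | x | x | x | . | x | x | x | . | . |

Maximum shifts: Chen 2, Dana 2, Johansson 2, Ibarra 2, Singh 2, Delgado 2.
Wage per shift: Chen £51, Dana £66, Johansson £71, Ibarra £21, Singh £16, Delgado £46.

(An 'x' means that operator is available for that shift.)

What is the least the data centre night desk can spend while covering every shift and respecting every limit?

£400

Picking the cheapest available operator for each shift independently would cost £195, but that ignores the shift limits.
An optimal schedule: Oct 1→Chen+Dana, Oct 2→Ibarra, Oct 3→Delgado, Oct 4→Singh, Oct 5→Delgado, Oct 6→Dana, Oct 7→Singh, Oct 8→Chen, Oct 9→Ibarra.
Total: 51 + 66 + 21 + 46 + 16 + 46 + 66 + 16 + 51 + 21 = £400.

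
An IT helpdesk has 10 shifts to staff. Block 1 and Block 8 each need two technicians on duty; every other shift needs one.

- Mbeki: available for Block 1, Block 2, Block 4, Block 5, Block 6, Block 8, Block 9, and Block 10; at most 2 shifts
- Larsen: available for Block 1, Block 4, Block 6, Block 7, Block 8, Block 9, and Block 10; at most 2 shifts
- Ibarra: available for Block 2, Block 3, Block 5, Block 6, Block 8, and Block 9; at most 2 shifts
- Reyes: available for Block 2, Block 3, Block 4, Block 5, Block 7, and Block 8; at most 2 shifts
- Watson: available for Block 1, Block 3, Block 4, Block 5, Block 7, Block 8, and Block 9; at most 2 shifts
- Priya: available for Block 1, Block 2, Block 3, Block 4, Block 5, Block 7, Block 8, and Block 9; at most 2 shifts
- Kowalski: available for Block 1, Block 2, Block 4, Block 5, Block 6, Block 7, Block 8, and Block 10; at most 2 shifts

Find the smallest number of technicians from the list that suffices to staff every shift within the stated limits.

6

12 slots to fill and no one can take more than 2, so at least ⌈12/2⌉ = 6 technicians are needed.
Mbeki, Larsen, Ibarra, Reyes, Watson, and Priya alone can cover everything: Block 1→Watson+Priya, Block 2→Ibarra, Block 3→Ibarra, Block 4→Larsen, Block 5→Reyes, Block 6→Mbeki, Block 7→Larsen, Block 8→Reyes+Priya, Block 9→Watson, Block 10→Mbeki.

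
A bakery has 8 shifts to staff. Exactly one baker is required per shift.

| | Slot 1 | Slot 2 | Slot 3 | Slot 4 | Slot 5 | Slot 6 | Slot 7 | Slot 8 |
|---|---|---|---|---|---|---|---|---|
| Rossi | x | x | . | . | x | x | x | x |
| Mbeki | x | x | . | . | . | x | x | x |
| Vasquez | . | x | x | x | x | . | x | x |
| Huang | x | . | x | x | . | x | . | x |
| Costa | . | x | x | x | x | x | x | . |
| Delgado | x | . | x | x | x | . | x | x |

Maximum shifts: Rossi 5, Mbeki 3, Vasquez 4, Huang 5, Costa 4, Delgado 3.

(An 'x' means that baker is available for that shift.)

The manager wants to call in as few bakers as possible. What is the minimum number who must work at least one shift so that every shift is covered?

2

8 slots to fill and no one can take more than 5, so at least ⌈8/5⌉ = 2 bakers are needed.
Rossi and Vasquez alone can cover everything: Slot 1→Rossi, Slot 2→Rossi, Slot 3→Vasquez, Slot 4→Vasquez, Slot 5→Rossi, Slot 6→Rossi, Slot 7→Rossi, Slot 8→Vasquez.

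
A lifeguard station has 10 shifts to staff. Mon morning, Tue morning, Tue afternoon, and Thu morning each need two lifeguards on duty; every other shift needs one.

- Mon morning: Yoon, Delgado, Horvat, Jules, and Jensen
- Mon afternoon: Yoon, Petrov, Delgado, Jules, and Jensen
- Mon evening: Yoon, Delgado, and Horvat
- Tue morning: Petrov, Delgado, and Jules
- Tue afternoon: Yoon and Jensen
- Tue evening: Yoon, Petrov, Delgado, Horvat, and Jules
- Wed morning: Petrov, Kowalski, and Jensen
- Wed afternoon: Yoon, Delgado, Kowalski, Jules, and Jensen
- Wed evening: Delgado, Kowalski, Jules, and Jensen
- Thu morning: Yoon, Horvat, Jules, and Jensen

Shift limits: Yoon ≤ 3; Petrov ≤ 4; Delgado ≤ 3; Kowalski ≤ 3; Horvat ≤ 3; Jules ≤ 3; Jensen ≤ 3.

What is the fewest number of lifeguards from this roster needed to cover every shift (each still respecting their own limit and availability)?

5

14 slots to fill and no one can take more than 4, so at least ⌈14/4⌉ = 4 lifeguards are needed.
Any 4 lifeguards together have capacity at most 4+3+3+3 = 13 < 14 slots, so 4 can never suffice.
Yoon, Petrov, Delgado, Kowalski, and Jensen alone can cover everything: Mon morning→Delgado+Jensen, Mon afternoon→Petrov, Mon evening→Yoon, Tue morning→Petrov+Delgado, Tue afternoon→Yoon+Jensen, Tue evening→Petrov, Wed morning→Petrov, Wed afternoon→Kowalski, Wed evening→Delgado, Thu morning→Yoon+Jensen.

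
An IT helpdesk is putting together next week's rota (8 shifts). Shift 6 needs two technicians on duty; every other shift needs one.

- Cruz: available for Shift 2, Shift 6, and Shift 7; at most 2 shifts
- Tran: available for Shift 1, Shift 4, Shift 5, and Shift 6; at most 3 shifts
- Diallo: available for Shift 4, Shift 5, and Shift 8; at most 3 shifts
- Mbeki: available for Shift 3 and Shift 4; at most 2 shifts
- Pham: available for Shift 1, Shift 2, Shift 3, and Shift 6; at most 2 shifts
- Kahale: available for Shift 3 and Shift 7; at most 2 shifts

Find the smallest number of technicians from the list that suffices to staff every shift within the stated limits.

4

9 slots to fill and no one can take more than 3, so at least ⌈9/3⌉ = 3 technicians are needed.
Any 3 technicians together have capacity at most 3+3+2 = 8 < 9 slots, so 3 can never suffice.
Cruz, Tran, Diallo, and Pham alone can cover everything: Shift 1→Tran, Shift 2→Cruz, Shift 3→Pham, Shift 4→Tran, Shift 5→Diallo, Shift 6→Tran+Pham, Shift 7→Cruz, Shift 8→Diallo.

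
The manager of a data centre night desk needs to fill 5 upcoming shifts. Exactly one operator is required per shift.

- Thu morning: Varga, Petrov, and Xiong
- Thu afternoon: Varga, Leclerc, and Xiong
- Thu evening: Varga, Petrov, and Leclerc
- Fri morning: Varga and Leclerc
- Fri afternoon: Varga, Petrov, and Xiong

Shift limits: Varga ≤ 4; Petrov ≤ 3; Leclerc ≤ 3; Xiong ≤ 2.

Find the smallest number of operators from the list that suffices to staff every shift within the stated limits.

5 slots to fill and no one can take more than 4, so at least ⌈5/4⌉ = 2 operators are needed.
Varga and Petrov alone can cover everything: Thu morning→Varga, Thu afternoon→Varga, Thu evening→Varga, Fri morning→Varga, Fri afternoon→Petrov.

2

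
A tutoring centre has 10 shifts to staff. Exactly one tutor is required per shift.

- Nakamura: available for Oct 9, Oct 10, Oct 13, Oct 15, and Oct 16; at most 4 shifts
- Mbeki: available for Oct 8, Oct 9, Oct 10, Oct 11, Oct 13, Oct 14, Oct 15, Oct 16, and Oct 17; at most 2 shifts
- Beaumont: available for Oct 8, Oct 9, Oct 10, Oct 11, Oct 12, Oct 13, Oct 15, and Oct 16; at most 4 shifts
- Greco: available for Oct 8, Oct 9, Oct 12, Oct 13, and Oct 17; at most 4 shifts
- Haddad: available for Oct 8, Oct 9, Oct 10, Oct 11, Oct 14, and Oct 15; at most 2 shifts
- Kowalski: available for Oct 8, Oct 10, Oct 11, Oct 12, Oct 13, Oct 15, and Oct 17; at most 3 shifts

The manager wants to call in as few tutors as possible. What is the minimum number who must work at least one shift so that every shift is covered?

3

10 slots to fill and no one can take more than 4, so at least ⌈10/4⌉ = 3 tutors are needed.
Nakamura, Mbeki, and Beaumont alone can cover everything: Oct 8→Beaumont, Oct 9→Nakamura, Oct 10→Nakamura, Oct 11→Beaumont, Oct 12→Beaumont, Oct 13→Nakamura, Oct 14→Mbeki, Oct 15→Nakamura, Oct 16→Beaumont, Oct 17→Mbeki.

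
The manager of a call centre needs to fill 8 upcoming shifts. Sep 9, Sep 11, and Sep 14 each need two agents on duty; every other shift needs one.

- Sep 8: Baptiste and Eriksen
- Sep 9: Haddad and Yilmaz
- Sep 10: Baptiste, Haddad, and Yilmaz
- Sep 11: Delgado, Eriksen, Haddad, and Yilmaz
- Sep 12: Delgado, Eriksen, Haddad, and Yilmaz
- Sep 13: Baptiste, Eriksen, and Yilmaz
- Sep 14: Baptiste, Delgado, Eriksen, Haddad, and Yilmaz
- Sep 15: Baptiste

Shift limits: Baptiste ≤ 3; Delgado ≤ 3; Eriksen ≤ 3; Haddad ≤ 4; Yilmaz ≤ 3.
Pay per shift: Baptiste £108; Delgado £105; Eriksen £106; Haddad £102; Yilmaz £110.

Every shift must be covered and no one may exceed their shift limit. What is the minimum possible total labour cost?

£1153

Sep 9 can only be covered by Haddad and Yilmaz, so that assignment is forced.
Sep 15 can only be covered by Baptiste, so that assignment is forced.
Picking the cheapest available agent for each shift independently would cost £1150, but that ignores the shift limits.
An optimal schedule: Sep 8→Eriksen, Sep 9→Haddad+Yilmaz, Sep 10→Haddad, Sep 11→Haddad+Delgado, Sep 12→Delgado, Sep 13→Eriksen, Sep 14→Haddad+Delgado, Sep 15→Baptiste.
Total: 106 + 102 + 110 + 102 + 102 + 105 + 105 + 106 + 102 + 105 + 108 = £1153.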